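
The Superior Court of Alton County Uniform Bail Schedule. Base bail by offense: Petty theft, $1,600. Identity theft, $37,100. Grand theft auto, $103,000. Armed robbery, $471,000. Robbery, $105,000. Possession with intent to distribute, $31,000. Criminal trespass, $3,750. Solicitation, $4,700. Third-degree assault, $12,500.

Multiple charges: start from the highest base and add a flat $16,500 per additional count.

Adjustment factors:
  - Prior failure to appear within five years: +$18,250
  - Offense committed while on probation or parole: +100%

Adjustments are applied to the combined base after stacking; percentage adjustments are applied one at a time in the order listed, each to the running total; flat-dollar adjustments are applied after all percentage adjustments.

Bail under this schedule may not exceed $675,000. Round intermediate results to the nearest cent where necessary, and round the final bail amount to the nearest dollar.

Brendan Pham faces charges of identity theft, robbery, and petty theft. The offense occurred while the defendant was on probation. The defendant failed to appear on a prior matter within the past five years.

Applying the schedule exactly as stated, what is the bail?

Base amounts from the schedule: identity theft $37,100; robbery $105,000; petty theft $1,600.
Stacking rule: highest base plus $16,500 per additional charge. Highest is robbery at $105,000; 2 additional charges → +$33,000. Combined base = $138,000.
Offense committed while on probation or parole (+100%): $138,000 × 2 = $276,000.
Prior failure to appear within five years (+$18,250 flat): $276,000 + $18,250 = $294,250.
$294,250 is within the $675,000 maximum.

$294,250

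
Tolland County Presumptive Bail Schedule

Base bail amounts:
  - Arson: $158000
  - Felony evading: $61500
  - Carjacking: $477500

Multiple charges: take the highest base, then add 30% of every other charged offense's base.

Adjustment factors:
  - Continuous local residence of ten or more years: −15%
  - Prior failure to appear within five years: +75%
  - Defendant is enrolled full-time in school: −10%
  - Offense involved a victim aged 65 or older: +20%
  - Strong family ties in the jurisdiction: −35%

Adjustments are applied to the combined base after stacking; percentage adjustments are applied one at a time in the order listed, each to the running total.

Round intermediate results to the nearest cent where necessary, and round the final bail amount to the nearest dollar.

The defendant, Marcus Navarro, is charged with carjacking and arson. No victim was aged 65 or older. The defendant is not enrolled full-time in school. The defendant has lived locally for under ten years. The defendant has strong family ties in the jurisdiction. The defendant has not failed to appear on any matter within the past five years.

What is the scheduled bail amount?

Base amounts from the schedule: carjacking $477500; arson $158000.
Stacking rule: highest base plus 30% of each additional charge. Highest is carjacking at $477500. Additional: $158000 × 30% = $47400. Combined base = $477500 + $47400 = $524900.
Strong family ties in the jurisdiction (−35%): $524900 × 0.65 = $341185.

$341185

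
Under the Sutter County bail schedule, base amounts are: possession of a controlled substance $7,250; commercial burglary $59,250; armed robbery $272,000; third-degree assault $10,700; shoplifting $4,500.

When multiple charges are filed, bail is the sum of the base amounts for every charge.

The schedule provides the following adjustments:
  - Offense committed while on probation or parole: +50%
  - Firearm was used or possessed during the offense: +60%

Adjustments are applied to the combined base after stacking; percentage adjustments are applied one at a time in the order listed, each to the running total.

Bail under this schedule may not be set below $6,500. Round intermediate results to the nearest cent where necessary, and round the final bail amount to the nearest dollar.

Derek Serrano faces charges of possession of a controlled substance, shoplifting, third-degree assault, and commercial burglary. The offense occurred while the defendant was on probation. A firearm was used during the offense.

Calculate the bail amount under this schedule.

$196,080

Base amounts from the schedule: possession of a controlled substance $7,250; shoplifting $4,500; third-degree assault $10,700; commercial burglary $59,250.
Stacking rule: sum of all bases. $7,250 + $4,500 + $10,700 + $59,250 = $81,700.
Offense committed while on probation or parole (+50%): $81,700 × 1.5 = $122,550.
Firearm was used or possessed during the offense (+60%): $122,550 × 1.6 = $196,080.
$196,080 is at or above the $6,500 minimum.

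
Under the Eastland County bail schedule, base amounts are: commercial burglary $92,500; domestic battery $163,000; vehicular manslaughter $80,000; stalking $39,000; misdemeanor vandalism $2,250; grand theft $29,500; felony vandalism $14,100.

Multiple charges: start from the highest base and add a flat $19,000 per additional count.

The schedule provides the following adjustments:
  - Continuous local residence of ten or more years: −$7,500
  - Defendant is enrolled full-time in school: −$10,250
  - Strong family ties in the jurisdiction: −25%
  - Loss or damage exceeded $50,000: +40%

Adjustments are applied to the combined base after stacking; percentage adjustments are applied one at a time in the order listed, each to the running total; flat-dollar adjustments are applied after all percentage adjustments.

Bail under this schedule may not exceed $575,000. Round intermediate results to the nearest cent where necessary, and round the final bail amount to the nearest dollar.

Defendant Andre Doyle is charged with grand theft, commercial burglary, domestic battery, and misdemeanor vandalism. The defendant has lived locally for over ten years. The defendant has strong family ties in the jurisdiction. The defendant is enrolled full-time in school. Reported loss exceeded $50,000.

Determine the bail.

$213,250

Base amounts from the schedule: grand theft $29,500; commercial burglary $92,500; domestic battery $163,000; misdemeanor vandalism $2,250.
Stacking rule: highest base plus $19,000 per additional charge. Highest is domestic battery at $163,000; 3 additional charges → +$57,000. Combined base = $220,000.
Strong family ties in the jurisdiction (−25%): $220,000 × 0.75 = $165,000.
Loss or damage exceeded $50,000 (+40%): $165,000 × 1.4 = $231,000.
Continuous local residence of ten or more years (−$7,500 flat): $231,000 − $7,500 = $223,500.
Defendant is enrolled full-time in school (−$10,250 flat): $223,500 − $10,250 = $213,250.
$213,250 is within the $575,000 maximum.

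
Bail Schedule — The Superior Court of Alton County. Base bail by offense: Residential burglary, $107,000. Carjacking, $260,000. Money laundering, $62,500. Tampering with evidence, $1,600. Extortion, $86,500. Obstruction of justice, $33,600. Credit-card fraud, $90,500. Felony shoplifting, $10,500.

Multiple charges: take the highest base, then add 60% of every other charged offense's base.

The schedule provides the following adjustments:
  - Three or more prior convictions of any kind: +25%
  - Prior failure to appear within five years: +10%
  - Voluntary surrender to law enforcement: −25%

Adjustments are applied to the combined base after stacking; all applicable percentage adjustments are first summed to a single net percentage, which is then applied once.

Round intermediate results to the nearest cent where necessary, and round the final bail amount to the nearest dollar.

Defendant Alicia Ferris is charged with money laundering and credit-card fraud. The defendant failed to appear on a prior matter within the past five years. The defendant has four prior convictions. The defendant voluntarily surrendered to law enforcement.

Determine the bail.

$140,800

Base amounts from the schedule: money laundering $62,500; credit-card fraud $90,500.
Stacking rule: highest base plus 60% of each additional charge. Highest is credit-card fraud at $90,500. Additional: $62,500 × 60% = $37,500. Combined base = $90,500 + $37,500 = $128,000.
Net percentage adjustment: +25% +10% −25% = +10%. $128,000 × 1.1 = $140,800.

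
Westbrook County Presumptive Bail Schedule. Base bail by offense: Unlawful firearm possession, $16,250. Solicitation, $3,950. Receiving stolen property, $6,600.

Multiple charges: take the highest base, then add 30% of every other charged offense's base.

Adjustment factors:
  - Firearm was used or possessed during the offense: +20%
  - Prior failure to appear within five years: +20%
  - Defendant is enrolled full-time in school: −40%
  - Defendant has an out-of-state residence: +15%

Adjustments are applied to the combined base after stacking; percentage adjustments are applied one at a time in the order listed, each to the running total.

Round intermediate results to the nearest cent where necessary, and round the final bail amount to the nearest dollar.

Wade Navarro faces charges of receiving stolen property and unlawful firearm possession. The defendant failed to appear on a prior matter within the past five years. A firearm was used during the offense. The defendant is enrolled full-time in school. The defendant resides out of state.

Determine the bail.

$18,113

Base amounts from the schedule: receiving stolen property $6,600; unlawful firearm possession $16,250.
Stacking rule: highest base plus 30% of each additional charge. Highest is unlawful firearm possession at $16,250. Additional: $6,600 × 30% = $1,980. Combined base = $16,250 + $1,980 = $18,230.
Firearm was used or possessed during the offense (+20%): $18,230 × 1.2 = $21,876.
Prior failure to appear within five years (+20%): $21,876 × 1.2 = $26,251.20.
Defendant is enrolled full-time in school (−40%): $26,251.20 × 0.6 = $15,750.72.
Defendant has an out-of-state residence (+15%): $15,750.72 × 1.15 = $18,113.33.
Rounded to the nearest dollar: $18,113.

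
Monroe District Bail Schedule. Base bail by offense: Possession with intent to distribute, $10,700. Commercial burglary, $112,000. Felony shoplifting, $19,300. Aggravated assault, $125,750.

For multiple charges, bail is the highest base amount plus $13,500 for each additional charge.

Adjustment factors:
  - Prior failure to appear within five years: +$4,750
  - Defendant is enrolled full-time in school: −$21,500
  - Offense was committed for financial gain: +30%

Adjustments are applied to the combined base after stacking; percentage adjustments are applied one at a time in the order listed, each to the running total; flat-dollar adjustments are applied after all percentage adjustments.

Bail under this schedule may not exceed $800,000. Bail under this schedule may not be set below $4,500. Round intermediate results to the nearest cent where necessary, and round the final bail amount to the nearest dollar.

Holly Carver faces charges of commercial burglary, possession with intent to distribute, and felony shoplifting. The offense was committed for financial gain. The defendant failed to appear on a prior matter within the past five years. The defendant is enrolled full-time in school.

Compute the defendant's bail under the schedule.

$163,950

Base amounts from the schedule: commercial burglary $112,000; possession with intent to distribute $10,700; felony shoplifting $19,300.
Stacking rule: highest base plus $13,500 per additional charge. Highest is commercial burglary at $112,000; 2 additional charges → +$27,000. Combined base = $139,000.
Offense was committed for financial gain (+30%): $139,000 × 1.3 = $180,700.
Prior failure to appear within five years (+$4,750 flat): $180,700 + $4,750 = $185,450.
Defendant is enrolled full-time in school (−$21,500 flat): $185,450 − $21,500 = $163,950.
$163,950 is within the $800,000 maximum.
$163,950 is at or above the $4,500 minimum.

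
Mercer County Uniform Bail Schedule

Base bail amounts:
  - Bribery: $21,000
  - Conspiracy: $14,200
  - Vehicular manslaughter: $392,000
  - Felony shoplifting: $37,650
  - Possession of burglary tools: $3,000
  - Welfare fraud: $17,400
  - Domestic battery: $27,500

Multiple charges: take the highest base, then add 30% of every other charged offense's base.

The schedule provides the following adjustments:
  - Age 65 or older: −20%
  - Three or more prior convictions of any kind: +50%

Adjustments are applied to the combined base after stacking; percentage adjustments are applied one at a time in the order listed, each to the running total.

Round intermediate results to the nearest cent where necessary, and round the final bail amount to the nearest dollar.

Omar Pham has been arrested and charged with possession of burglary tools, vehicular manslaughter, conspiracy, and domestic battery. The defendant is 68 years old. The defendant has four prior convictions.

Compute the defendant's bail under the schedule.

Base amounts from the schedule: possession of burglary tools $3,000; vehicular manslaughter $392,000; conspiracy $14,200; domestic battery $27,500.
Stacking rule: highest base plus 30% of each additional charge. Highest is vehicular manslaughter at $392,000. Additional: $3,000 × 30% = $900; $14,200 × 30% = $4,260; $27,500 × 30% = $8,250. Combined base = $392,000 + $13,410 = $405,410.
Age 65 or older (−20%): $405,410 × 0.8 = $324,328.
Three or more prior convictions of any kind (+50%): $324,328 × 1.5 = $486,492.

$486,492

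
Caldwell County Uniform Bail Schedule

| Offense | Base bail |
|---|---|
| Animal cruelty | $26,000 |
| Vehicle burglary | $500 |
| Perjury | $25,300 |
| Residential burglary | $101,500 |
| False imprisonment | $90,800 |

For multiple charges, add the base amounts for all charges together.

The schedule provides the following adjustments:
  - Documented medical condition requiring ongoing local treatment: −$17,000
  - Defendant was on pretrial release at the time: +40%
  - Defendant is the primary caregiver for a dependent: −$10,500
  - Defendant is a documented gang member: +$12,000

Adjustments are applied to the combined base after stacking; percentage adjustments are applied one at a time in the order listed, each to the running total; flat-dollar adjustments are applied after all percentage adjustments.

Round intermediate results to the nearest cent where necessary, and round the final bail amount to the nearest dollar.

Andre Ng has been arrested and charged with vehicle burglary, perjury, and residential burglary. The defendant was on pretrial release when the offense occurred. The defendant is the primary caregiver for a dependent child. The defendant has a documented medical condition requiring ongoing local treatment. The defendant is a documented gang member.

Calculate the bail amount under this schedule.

$162,720

Base amounts from the schedule: vehicle burglary $500; perjury $25,300; residential burglary $101,500.
Stacking rule: sum of all bases. $500 + $25,300 + $101,500 = $127,300.
Defendant was on pretrial release at the time (+40%): $127,300 × 1.4 = $178,220.
Documented medical condition requiring ongoing local treatment (−$17,000 flat): $178,220 − $17,000 = $161,220.
Defendant is the primary caregiver for a dependent (−$10,500 flat): $161,220 − $10,500 = $150,720.
Defendant is a documented gang member (+$12,000 flat): $150,720 + $12,000 = $162,720.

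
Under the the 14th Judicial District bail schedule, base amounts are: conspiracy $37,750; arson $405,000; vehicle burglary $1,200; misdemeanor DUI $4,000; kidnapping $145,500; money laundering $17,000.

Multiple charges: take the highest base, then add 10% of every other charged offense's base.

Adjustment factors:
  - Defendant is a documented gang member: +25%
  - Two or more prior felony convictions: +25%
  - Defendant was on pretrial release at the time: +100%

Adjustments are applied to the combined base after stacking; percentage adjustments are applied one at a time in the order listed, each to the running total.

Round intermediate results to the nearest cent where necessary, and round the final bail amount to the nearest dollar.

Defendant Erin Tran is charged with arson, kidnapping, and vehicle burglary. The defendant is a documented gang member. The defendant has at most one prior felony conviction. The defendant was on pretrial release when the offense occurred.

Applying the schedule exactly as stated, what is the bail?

Base amounts from the schedule: arson $405,000; kidnapping $145,500; vehicle burglary $1,200.
Stacking rule: highest base plus 10% of each additional charge. Highest is arson at $405,000. Additional: $145,500 × 10% = $14,550; $1,200 × 10% = $120. Combined base = $405,000 + $14,670 = $419,670.
Defendant is a documented gang member (+25%): $419,670 × 1.25 = $524,587.50.
Defendant was on pretrial release at the time (+100%): $524,587.50 × 2 = $1,049,175.

$1,049,175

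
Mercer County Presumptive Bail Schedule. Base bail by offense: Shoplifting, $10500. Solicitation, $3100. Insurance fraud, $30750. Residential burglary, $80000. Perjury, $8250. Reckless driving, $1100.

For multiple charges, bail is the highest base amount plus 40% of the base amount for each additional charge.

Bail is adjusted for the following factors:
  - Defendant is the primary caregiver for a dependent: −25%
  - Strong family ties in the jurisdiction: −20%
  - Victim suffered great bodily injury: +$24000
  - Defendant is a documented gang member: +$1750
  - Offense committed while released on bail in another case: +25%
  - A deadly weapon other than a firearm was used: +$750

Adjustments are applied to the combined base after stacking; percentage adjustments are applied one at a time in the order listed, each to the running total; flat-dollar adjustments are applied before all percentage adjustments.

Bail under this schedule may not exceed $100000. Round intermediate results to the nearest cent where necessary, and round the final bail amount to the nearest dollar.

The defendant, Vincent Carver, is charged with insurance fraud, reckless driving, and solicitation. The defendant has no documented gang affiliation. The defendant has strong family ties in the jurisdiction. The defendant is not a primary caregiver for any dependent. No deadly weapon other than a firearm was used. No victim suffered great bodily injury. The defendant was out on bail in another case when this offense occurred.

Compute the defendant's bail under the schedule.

$32430

Base amounts from the schedule: insurance fraud $30750; reckless driving $1100; solicitation $3100.
Stacking rule: highest base plus 40% of each additional charge. Highest is insurance fraud at $30750. Additional: $1100 × 40% = $440; $3100 × 40% = $1240. Combined base = $30750 + $1680 = $32430.
Strong family ties in the jurisdiction (−20%): $32430 × 0.8 = $25944.
Offense committed while released on bail in another case (+25%): $25944 × 1.25 = $32430.
$32430 is within the $100000 maximum.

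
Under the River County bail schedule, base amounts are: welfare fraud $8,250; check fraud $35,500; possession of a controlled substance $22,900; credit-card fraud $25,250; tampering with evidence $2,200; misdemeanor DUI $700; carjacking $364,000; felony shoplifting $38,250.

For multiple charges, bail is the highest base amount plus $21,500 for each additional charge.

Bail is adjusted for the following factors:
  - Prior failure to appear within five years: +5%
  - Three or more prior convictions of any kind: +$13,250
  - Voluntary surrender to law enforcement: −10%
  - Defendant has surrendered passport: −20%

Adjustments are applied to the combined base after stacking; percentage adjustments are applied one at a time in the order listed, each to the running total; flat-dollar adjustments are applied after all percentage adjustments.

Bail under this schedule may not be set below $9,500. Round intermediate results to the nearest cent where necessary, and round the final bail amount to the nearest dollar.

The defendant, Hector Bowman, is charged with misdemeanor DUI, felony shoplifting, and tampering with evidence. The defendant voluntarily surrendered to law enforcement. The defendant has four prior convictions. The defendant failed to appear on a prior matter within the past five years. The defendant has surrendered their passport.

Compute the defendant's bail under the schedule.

Base amounts from the schedule: misdemeanor DUI $700; felony shoplifting $38,250; tampering with evidence $2,200.
Stacking rule: highest base plus $21,500 per additional charge. Highest is felony shoplifting at $38,250; 2 additional charges → +$43,000. Combined base = $81,250.
Prior failure to appear within five years (+5%): $81,250 × 1.05 = $85,312.50.
Voluntary surrender to law enforcement (−10%): $85,312.50 × 0.9 = $76,781.25.
Defendant has surrendered passport (−20%): $76,781.25 × 0.8 = $61,425.
Three or more prior convictions of any kind (+$13,250 flat): $61,425 + $13,250 = $74,675.
$74,675 is at or above the $9,500 minimum.

$74,675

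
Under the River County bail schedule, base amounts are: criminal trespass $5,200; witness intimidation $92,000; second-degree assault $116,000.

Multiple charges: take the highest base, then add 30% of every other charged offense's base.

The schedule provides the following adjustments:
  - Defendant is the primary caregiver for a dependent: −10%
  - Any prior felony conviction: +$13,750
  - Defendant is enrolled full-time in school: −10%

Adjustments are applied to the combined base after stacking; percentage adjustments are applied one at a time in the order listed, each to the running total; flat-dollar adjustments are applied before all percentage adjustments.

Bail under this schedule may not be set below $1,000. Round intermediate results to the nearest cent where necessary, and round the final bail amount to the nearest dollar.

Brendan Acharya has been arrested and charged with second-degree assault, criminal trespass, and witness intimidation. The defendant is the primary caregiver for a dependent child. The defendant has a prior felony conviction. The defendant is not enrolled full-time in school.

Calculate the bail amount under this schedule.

$143,019

Base amounts from the schedule: second-degree assault $116,000; criminal trespass $5,200; witness intimidation $92,000.
Stacking rule: highest base plus 30% of each additional charge. Highest is second-degree assault at $116,000. Additional: $5,200 × 30% = $1,560; $92,000 × 30% = $27,600. Combined base = $116,000 + $29,160 = $145,160.
Any prior felony conviction (+$13,750 flat): $145,160 + $13,750 = $158,910.
Defendant is the primary caregiver for a dependent (−10%): $158,910 × 0.9 = $143,019.
$143,019 is at or above the $1,000 minimum.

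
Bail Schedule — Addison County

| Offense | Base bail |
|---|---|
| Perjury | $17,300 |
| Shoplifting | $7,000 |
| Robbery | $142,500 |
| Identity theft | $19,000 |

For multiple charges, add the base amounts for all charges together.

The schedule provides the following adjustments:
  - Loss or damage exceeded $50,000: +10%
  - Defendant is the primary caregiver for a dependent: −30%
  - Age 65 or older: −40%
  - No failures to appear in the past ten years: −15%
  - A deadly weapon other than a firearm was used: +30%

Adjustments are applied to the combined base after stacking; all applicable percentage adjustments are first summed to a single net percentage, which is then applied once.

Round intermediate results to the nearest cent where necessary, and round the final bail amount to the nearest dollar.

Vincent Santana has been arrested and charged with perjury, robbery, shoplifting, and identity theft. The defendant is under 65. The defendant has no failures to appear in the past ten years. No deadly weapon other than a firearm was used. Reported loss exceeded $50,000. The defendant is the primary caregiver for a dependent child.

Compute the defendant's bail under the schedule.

$120,770

Base amounts from the schedule: perjury $17,300; robbery $142,500; shoplifting $7,000; identity theft $19,000.
Stacking rule: sum of all bases. $17,300 + $142,500 + $7,000 + $19,000 = $185,800.
Net percentage adjustment: +10% −30% −15% = −35%. $185,800 × 0.65 = $120,770.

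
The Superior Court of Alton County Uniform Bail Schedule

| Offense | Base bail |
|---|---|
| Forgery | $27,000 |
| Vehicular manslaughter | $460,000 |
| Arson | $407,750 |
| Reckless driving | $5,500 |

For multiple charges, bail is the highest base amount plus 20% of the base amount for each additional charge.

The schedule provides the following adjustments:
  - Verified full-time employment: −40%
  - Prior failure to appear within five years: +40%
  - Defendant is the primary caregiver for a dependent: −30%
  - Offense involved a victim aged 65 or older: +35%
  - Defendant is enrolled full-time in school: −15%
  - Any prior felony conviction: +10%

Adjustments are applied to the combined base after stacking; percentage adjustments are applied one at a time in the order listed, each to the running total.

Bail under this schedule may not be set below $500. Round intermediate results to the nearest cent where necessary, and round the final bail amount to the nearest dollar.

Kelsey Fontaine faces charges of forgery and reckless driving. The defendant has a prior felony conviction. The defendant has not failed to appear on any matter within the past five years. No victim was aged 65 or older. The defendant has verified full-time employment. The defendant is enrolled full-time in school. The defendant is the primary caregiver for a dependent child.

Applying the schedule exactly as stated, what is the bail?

$11,035

Base amounts from the schedule: forgery $27,000; reckless driving $5,500.
Stacking rule: highest base plus 20% of each additional charge. Highest is forgery at $27,000. Additional: $5,500 × 20% = $1,100. Combined base = $27,000 + $1,100 = $28,100.
Verified full-time employment (−40%): $28,100 × 0.6 = $16,860.
Defendant is the primary caregiver for a dependent (−30%): $16,860 × 0.7 = $11,802.
Defendant is enrolled full-time in school (−15%): $11,802 × 0.85 = $10,031.70.
Any prior felony conviction (+10%): $10,031.70 × 1.1 = $11,034.87.
$11,034.87 is at or above the $500 minimum.
Rounded to the nearest dollar: $11,035.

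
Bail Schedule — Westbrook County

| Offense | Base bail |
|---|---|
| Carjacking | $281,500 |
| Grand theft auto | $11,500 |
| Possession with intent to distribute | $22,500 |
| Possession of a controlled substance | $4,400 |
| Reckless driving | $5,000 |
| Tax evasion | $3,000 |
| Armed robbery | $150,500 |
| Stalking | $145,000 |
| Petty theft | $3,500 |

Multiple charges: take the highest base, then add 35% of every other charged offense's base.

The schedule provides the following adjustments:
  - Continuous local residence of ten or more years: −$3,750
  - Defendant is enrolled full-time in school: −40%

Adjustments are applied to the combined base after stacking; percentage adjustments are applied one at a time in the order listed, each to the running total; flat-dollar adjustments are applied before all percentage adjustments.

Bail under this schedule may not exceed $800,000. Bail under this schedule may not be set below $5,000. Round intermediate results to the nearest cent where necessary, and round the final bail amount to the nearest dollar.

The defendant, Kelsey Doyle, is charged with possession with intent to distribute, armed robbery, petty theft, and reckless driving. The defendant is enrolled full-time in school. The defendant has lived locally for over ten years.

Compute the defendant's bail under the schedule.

$94,560

Base amounts from the schedule: possession with intent to distribute $22,500; armed robbery $150,500; petty theft $3,500; reckless driving $5,000.
Stacking rule: highest base plus 35% of each additional charge. Highest is armed robbery at $150,500. Additional: $22,500 × 35% = $7,875; $3,500 × 35% = $1,225; $5,000 × 35% = $1,750. Combined base = $150,500 + $10,850 = $161,350.
Continuous local residence of ten or more years (−$3,750 flat): $161,350 − $3,750 = $157,600.
Defendant is enrolled full-time in school (−40%): $157,600 × 0.6 = $94,560.
$94,560 is within the $800,000 maximum.
$94,560 is at or above the $5,000 minimum.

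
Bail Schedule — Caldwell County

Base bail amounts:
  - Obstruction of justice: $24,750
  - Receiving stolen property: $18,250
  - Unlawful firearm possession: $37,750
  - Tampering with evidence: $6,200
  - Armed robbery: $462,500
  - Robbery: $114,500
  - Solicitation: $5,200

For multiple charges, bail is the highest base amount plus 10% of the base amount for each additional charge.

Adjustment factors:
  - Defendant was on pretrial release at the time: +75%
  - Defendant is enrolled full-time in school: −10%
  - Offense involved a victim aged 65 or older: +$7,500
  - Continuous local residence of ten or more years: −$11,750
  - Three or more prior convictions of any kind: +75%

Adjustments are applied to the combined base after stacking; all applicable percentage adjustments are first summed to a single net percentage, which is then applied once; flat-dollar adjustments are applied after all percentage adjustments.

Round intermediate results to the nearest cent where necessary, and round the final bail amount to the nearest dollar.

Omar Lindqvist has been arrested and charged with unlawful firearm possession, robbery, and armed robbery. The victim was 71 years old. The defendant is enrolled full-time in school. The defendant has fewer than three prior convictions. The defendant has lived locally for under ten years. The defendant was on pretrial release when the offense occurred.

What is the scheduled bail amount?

$795,746

Base amounts from the schedule: unlawful firearm possession $37,750; robbery $114,500; armed robbery $462,500.
Stacking rule: highest base plus 10% of each additional charge. Highest is armed robbery at $462,500. Additional: $37,750 × 10% = $3,775; $114,500 × 10% = $11,450. Combined base = $462,500 + $15,225 = $477,725.
Net percentage adjustment: +75% −10% = +65%. $477,725 × 1.65 = $788,246.25.
Offense involved a victim aged 65 or older (+$7,500 flat): $788,246.25 + $7,500 = $795,746.25.
Rounded to the nearest dollar: $795,746.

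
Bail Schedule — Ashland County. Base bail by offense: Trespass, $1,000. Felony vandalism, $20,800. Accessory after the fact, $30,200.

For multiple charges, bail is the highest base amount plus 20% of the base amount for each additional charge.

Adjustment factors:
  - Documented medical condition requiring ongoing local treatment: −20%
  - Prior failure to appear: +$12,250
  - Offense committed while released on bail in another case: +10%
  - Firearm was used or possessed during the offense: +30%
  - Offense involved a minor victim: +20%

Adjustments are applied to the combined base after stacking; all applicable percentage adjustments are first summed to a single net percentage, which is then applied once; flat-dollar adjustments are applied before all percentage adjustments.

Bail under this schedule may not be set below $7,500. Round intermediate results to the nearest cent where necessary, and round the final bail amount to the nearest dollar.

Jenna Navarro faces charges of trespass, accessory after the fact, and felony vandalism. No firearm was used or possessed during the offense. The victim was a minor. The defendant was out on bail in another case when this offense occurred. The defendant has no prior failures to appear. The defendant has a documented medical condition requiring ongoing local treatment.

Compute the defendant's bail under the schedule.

$38,016

Base amounts from the schedule: trespass $1,000; accessory after the fact $30,200; felony vandalism $20,800.
Stacking rule: highest base plus 20% of each additional charge. Highest is accessory after the fact at $30,200. Additional: $1,000 × 20% = $200; $20,800 × 20% = $4,160. Combined base = $30,200 + $4,360 = $34,560.
Net percentage adjustment: −20% +10% +20% = +10%. $34,560 × 1.1 = $38,016.
$38,016 is at or above the $7,500 minimum.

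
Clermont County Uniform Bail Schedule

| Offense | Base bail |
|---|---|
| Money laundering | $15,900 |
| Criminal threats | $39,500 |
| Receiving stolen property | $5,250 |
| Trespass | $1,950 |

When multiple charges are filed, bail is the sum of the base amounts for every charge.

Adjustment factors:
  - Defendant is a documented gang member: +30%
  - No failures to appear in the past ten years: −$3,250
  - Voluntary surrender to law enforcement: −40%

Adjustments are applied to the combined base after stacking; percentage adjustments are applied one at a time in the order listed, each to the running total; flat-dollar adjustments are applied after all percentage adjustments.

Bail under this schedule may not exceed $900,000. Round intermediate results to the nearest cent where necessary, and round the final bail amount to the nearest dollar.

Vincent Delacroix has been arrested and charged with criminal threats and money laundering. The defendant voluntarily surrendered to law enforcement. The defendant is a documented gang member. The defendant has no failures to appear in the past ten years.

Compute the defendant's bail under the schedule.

$39,962

Base amounts from the schedule: criminal threats $39,500; money laundering $15,900.
Stacking rule: sum of all bases. $39,500 + $15,900 = $55,400.
Defendant is a documented gang member (+30%): $55,400 × 1.3 = $72,020.
Voluntary surrender to law enforcement (−40%): $72,020 × 0.6 = $43,212.
No failures to appear in the past ten years (−$3,250 flat): $43,212 − $3,250 = $39,962.
$39,962 is within the $900,000 maximum.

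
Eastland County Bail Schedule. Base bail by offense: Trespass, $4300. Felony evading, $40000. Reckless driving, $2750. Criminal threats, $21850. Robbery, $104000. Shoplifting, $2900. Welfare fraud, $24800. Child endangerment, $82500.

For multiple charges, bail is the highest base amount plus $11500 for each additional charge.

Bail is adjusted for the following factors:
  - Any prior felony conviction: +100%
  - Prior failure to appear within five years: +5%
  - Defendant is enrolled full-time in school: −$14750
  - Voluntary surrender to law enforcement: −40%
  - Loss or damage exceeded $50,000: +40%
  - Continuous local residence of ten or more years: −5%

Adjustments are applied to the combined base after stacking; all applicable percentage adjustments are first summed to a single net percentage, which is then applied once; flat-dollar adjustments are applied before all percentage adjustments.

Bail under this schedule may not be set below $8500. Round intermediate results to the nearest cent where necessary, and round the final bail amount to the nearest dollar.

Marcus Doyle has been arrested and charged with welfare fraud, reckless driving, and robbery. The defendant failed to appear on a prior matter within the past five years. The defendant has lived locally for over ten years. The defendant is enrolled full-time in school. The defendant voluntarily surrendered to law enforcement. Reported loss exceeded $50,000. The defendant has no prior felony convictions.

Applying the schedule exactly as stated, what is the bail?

$112250

Base amounts from the schedule: welfare fraud $24800; reckless driving $2750; robbery $104000.
Stacking rule: highest base plus $11500 per additional charge. Highest is robbery at $104000; 2 additional charges → +$23000. Combined base = $127000.
Defendant is enrolled full-time in school (−$14750 flat): $127000 − $14750 = $112250.
Net percentage adjustment: +5% −40% +40% −5% = +0%. $112250 × 1 = $112250.
$112250 is at or above the $8500 minimum.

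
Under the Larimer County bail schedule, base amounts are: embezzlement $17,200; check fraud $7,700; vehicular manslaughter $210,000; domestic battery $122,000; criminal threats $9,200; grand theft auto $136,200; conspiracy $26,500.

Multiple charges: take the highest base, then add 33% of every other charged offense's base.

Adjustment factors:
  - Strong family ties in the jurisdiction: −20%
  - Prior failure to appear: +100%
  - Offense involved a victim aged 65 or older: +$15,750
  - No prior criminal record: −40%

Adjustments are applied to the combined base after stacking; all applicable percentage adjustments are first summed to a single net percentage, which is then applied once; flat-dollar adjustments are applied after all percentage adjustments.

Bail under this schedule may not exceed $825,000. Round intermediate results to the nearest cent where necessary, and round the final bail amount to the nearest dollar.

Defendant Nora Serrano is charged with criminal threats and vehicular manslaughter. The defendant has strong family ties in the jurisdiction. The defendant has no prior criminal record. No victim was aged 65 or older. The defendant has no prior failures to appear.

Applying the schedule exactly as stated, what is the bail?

Base amounts from the schedule: criminal threats $9,200; vehicular manslaughter $210,000.
Stacking rule: highest base plus 33% of each additional charge. Highest is vehicular manslaughter at $210,000. Additional: $9,200 × 33% = $3,036. Combined base = $210,000 + $3,036 = $213,036.
Net percentage adjustment: −20% −40% = −60%. $213,036 × 0.4 = $85,214.40.
$85,214.40 is within the $825,000 maximum.
Rounded to the nearest dollar: $85,214.

$85,214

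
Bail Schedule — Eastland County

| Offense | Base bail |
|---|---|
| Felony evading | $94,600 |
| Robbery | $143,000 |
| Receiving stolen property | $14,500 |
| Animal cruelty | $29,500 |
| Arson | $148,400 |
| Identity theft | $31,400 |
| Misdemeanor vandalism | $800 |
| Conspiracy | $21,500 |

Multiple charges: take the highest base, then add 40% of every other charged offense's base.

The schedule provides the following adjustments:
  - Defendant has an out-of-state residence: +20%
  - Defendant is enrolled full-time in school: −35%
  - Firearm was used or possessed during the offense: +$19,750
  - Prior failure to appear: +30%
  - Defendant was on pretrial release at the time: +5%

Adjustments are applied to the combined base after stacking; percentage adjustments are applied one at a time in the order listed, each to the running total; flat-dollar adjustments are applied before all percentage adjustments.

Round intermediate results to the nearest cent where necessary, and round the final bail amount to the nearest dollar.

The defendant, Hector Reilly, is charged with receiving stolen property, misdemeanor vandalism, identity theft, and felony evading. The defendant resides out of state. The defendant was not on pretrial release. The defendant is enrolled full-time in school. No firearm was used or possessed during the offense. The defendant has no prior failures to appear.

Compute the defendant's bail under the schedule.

Base amounts from the schedule: receiving stolen property $14,500; misdemeanor vandalism $800; identity theft $31,400; felony evading $94,600.
Stacking rule: highest base plus 40% of each additional charge. Highest is felony evading at $94,600. Additional: $14,500 × 40% = $5,800; $800 × 40% = $320; $31,400 × 40% = $12,560. Combined base = $94,600 + $18,680 = $113,280.
Defendant has an out-of-state residence (+20%): $113,280 × 1.2 = $135,936.
Defendant is enrolled full-time in school (−35%): $135,936 × 0.65 = $88,358.40.
Rounded to the nearest dollar: $88,358.

$88,358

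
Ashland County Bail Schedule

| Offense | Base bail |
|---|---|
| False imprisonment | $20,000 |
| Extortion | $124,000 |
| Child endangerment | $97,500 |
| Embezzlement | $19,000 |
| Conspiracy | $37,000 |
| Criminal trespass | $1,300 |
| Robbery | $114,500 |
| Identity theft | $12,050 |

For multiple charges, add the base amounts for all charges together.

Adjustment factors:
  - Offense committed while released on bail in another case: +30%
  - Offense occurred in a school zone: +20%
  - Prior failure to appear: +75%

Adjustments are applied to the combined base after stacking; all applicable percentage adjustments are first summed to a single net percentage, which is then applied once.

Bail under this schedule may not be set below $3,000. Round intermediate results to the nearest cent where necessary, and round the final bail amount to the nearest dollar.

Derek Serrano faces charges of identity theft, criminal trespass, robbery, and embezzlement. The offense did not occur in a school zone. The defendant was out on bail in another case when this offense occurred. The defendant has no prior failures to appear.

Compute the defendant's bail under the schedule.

Base amounts from the schedule: identity theft $12,050; criminal trespass $1,300; robbery $114,500; embezzlement $19,000.
Stacking rule: sum of all bases. $12,050 + $1,300 + $114,500 + $19,000 = $146,850.
Offense committed while released on bail in another case (+30%): $146,850 × 1.3 = $190,905.
$190,905 is at or above the $3,000 minimum.

$190,905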